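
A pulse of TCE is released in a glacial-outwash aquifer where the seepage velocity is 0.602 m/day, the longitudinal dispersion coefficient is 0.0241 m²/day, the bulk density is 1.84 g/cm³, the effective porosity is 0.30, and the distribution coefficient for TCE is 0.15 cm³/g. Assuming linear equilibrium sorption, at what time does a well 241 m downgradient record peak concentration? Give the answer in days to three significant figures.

769 days

Retardation factor R = 1 + ρ_b·K_d/n = 1 + 1.84 × 0.15/0.30 = 1.920.
Sorption retards both mechanisms: v_R = v/R = 0.3135 m/day, D_R = D/R = 0.01255 m²/day.
Peak time from v_R²t² + 2D_R t − x² = 0: t = (√(D_R² + v_R²x²) − D_R)/v_R².
√(D_R² + v_R²x²) = √(0.01255² + 0.3135² × 241²) = 75.55; v_R² = 0.09828.
t = (75.55 − 0.01255)/0.09828 = 769 days.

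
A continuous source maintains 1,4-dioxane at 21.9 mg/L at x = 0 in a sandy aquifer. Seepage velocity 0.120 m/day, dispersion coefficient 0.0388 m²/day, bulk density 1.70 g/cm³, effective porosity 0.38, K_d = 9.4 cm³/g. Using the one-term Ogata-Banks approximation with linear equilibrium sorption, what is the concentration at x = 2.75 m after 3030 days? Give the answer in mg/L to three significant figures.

21.7 mg/L

Retardation factor R = 1 + ρ_b·K_d/n = 1 + 1.70 × 9.4/0.38 = 43.05.
Sorption retards both mechanisms: v_R = v/R = 0.002787 m/day, D_R = D/R = 0.0009013 m²/day.
v_R·t = 0.002787 × 3030 = 8.44461 m; 2√(D_R t) = 3.305 m; argument = (2.75 − 8.44461)/3.305 = -1.723.
C = C₀ × ½·erfc(-1.723) = 21.9 × 0.9926 = 21.7 mg/L.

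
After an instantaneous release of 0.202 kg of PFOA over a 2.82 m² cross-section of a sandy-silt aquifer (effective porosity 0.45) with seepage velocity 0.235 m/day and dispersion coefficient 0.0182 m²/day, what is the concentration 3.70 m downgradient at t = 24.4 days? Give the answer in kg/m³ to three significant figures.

0.00656 kg/m³

For an instantaneous plane source, C(x,t) = M/(n_e·A·√(4πDt)) · exp(−(x−vt)²/(4Dt)), with n_e·A the pore (flow) area.
Plume center vt = 0.235 × 24.4 = 5.734 m, so the well at 3.70 m is 2.034 m upgradient of the peak.
√(4πDt) = 2.362 m, giving peak height M/(n_e·A·√(4πDt)) = 0.202/(0.45 × 2.82 × 2.362) = 0.06739 kg/m³.
(x−vt)²/(4Dt) = (-2.034)²/(4 × 0.0182 × 24.4) = 2.329; exp(−2.329) = 0.09739.
C = 0.06739 × 0.09739 = 0.00656 kg/m³.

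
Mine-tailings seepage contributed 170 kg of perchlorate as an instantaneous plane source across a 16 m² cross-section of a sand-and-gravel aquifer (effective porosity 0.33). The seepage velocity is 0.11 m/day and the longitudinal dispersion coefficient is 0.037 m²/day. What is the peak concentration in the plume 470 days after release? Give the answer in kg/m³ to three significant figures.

2.18 kg/m³

The peak of an instantaneous 1D plume sits at x = vt; there the Gaussian factor is 1 and C_max = M/(n_e·A·√(4πDt)), where n_e·A is the pore area the mass is dissolved in.
√(4πDt) = √(4π × 0.037 × 470) = 14.78 m, so C_max = 170/(0.33 × 16 × 14.78) = 2.18 kg/m³.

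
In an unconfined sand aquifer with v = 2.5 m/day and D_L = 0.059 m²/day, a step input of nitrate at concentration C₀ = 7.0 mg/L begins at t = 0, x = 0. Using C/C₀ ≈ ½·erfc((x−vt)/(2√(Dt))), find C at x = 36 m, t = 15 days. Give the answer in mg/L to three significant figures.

For a continuous step input, C/C₀ ≈ ½·erfc((x−vt)/(2√(Dt))).
vt = 2.5 × 15 = 37.5 m and 2√(Dt) = 2√(0.059 × 15) = 1.881 m.
Argument (x−vt)/(2√(Dt)) = (36 − 37.5)/1.881 = -0.7974; ½·erfc(-0.7974) = 0.8703.
C = 7.0 × 0.8703 = 6.09 mg/L.

6.09 mg/L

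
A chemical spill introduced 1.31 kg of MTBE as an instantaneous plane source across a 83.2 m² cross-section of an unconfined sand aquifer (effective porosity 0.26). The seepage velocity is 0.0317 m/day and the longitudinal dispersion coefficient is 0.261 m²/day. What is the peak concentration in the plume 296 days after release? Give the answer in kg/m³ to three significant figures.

The peak of an instantaneous 1D plume sits at x = vt; there the Gaussian factor is 1 and C_max = M/(n_e·A·√(4πDt)), where n_e·A is the pore area the mass is dissolved in.
√(4πDt) = √(4π × 0.261 × 296) = 31.16 m, so C_max = 1.31/(0.26 × 83.2 × 31.16) = 0.00194 kg/m³.

0.00194 kg/m³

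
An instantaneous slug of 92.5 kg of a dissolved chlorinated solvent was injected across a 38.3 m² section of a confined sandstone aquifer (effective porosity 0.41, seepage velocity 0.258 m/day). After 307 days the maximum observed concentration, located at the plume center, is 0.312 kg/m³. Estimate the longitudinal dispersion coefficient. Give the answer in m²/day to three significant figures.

At the plume center C_max = M/(n_e·A·√(4πDt)), so D = M²/(4πt·(n_e·A·C_max)²).
n_e·A·C_max = 0.41 × 38.3 × 0.312 = 4.899 kg/m.
D = 92.5²/(4π × 307 × 4.899²) = 0.0924 m²/day.

0.0924 m²/day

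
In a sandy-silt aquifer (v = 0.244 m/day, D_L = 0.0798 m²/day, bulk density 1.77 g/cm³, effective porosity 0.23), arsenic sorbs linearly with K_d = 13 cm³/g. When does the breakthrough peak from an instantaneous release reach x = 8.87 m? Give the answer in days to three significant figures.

3540 days

Retardation factor R = 1 + ρ_b·K_d/n = 1 + 1.77 × 13/0.23 = 101.0.
Sorption retards both mechanisms: v_R = v/R = 0.002416 m/day, D_R = D/R = 0.0007901 m²/day.
Peak time from v_R²t² + 2D_R t − x² = 0: t = (√(D_R² + v_R²x²) − D_R)/v_R².
√(D_R² + v_R²x²) = √(0.0007901² + 0.002416² × 8.87²) = 0.02144; v_R² = 5.837e-06.
t = (0.02144 − 0.0007901)/5.837e-06 = 3540 days.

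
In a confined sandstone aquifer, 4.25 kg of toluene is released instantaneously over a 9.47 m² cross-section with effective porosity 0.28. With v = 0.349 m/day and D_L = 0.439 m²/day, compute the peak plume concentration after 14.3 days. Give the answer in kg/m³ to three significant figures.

0.180 kg/m³

The peak of an instantaneous 1D plume sits at x = vt; there the Gaussian factor is 1 and C_max = M/(n_e·A·√(4πDt)), where n_e·A is the pore area the mass is dissolved in.
√(4πDt) = √(4π × 0.439 × 14.3) = 8.882 m, so C_max = 4.25/(0.28 × 9.47 × 8.882) = 0.180 kg/m³.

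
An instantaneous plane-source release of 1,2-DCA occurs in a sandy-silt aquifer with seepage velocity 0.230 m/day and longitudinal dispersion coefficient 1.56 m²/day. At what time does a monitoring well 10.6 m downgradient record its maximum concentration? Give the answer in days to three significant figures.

25.2 days

For the 1D instantaneous-source solution, setting ∂C/∂t = 0 at fixed x gives v²t² + 2Dt − x² = 0, so t = (√(D² + v²x²) − D)/v².
√(D² + v²x²) = √(1.56² + 0.230² × 10.6²) = 2.894; v² = 0.0529.
t = (2.894 − 1.56)/0.0529 = 25.2 days (vs. the pure-advection estimate x/v = 46.1 d).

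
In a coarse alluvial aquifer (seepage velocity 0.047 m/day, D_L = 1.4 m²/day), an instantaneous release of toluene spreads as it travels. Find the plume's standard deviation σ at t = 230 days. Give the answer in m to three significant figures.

25.4 m

Dispersive spreading gives a Gaussian with σ² = 2Dt; advection only shifts the center.
σ = √(2 × 1.4 × 230) = 25.4 m.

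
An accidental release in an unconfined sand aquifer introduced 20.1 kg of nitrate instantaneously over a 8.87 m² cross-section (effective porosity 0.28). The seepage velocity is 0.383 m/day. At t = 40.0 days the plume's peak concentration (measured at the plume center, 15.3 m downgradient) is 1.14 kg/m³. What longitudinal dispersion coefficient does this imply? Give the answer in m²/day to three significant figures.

0.100 m²/day

At the plume center C_max = M/(n_e·A·√(4πDt)), so D = M²/(4πt·(n_e·A·C_max)²).
n_e·A·C_max = 0.28 × 8.87 × 1.14 = 2.831 kg/m.
D = 20.1²/(4π × 40.0 × 2.831²) = 0.100 m²/day.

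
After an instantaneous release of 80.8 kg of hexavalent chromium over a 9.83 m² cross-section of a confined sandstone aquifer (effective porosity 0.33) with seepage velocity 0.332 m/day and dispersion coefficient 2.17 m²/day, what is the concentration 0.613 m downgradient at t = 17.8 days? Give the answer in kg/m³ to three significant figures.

For an instantaneous plane source, C(x,t) = M/(n_e·A·√(4πDt)) · exp(−(x−vt)²/(4Dt)), with n_e·A the pore (flow) area.
Plume center vt = 0.332 × 17.8 = 5.9096 m, so the well at 0.613 m is 5.2966 m upgradient of the peak.
√(4πDt) = 22.03 m, giving peak height M/(n_e·A·√(4πDt)) = 80.8/(0.33 × 9.83 × 22.03) = 1.131 kg/m³.
(x−vt)²/(4Dt) = (-5.2966)²/(4 × 2.17 × 17.8) = 0.1816; exp(−0.1816) = 0.8339.
C = 1.131 × 0.8339 = 0.943 kg/m³.

0.943 kg/m³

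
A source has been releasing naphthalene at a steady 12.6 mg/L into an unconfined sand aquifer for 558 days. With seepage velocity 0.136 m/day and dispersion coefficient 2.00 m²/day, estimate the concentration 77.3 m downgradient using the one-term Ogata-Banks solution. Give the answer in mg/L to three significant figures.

6.15 mg/L

For a continuous step input, C/C₀ ≈ ½·erfc((x−vt)/(2√(Dt))).
vt = 0.136 × 558 = 75.888 m and 2√(Dt) = 2√(2.00 × 558) = 66.81 m.
Argument (x−vt)/(2√(Dt)) = (77.3 − 75.888)/66.81 = 0.02113; ½·erfc(0.02113) = 0.4881.
C = 12.6 × 0.4881 = 6.15 mg/L.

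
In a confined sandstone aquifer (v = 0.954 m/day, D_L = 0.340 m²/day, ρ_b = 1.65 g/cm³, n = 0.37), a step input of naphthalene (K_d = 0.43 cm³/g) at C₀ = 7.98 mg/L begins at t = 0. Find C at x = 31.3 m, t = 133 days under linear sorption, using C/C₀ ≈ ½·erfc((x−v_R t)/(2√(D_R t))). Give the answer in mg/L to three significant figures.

Retardation factor R = 1 + ρ_b·K_d/n = 1 + 1.65 × 0.43/0.37 = 2.918.
Sorption retards both mechanisms: v_R = v/R = 0.3269 m/day, D_R = D/R = 0.1165 m²/day.
v_R·t = 0.3269 × 133 = 43.4777 m; 2√(D_R t) = 7.873 m; argument = (31.3 − 43.4777)/7.873 = -1.547.
C = C₀ × ½·erfc(-1.547) = 7.98 × 0.9857 = 7.87 mg/L.

7.87 mg/L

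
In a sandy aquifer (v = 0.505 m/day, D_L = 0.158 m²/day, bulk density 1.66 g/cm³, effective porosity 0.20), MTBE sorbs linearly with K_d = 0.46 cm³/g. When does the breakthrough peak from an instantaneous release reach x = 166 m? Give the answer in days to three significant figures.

1580 days

Retardation factor R = 1 + ρ_b·K_d/n = 1 + 1.66 × 0.46/0.20 = 4.818.
Sorption retards both mechanisms: v_R = v/R = 0.1048 m/day, D_R = D/R = 0.03279 m²/day.
Peak time from v_R²t² + 2D_R t − x² = 0: t = (√(D_R² + v_R²x²) − D_R)/v_R².
√(D_R² + v_R²x²) = √(0.03279² + 0.1048² × 166²) = 17.40; v_R² = 0.01098.
t = (17.40 − 0.03279)/0.01098 = 1580 days.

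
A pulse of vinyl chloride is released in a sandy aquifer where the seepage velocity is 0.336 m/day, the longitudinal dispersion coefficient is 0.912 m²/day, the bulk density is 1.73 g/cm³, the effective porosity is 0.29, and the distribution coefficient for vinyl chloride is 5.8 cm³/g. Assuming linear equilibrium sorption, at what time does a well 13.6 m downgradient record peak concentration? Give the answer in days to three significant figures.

1180 days

Retardation factor R = 1 + ρ_b·K_d/n = 1 + 1.73 × 5.8/0.29 = 35.60.
Sorption retards both mechanisms: v_R = v/R = 0.009438 m/day, D_R = D/R = 0.02562 m²/day.
Peak time from v_R²t² + 2D_R t − x² = 0: t = (√(D_R² + v_R²x²) − D_R)/v_R².
√(D_R² + v_R²x²) = √(0.02562² + 0.009438² × 13.6²) = 0.1309; v_R² = 8.908e-05.
t = (0.1309 − 0.02562)/8.908e-05 = 1180 days.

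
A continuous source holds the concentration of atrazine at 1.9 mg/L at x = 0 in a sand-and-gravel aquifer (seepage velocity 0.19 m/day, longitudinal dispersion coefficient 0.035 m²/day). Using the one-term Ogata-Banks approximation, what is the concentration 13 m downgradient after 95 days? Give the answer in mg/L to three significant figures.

1.85 mg/L

For a continuous step input, C/C₀ ≈ ½·erfc((x−vt)/(2√(Dt))).
vt = 0.19 × 95 = 18.05 m and 2√(Dt) = 2√(0.035 × 95) = 3.647 m.
Argument (x−vt)/(2√(Dt)) = (13 − 18.05)/3.647 = -1.385; ½·erfc(-1.385) = 0.9749.
C = 1.9 × 0.9749 = 1.85 mg/L.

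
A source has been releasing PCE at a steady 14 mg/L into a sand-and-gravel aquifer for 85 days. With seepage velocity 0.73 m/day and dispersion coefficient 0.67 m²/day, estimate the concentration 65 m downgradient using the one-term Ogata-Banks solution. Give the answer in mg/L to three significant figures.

For a continuous step input, C/C₀ ≈ ½·erfc((x−vt)/(2√(Dt))).
vt = 0.73 × 85 = 62.05 m and 2√(Dt) = 2√(0.67 × 85) = 15.09 m.
Argument (x−vt)/(2√(Dt)) = (65 − 62.05)/15.09 = 0.1955; ½·erfc(0.1955) = 0.3911.
C = 14 × 0.3911 = 5.48 mg/L.

5.48 mg/L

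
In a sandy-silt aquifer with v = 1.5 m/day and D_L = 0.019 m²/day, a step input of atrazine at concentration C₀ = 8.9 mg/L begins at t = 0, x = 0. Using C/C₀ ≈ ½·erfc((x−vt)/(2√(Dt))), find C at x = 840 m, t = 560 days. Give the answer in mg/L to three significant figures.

For a continuous step input, C/C₀ ≈ ½·erfc((x−vt)/(2√(Dt))).
vt = 1.5 × 560 = 840 m and 2√(Dt) = 2√(0.019 × 560) = 6.524 m.
Argument (x−vt)/(2√(Dt)) = (840 − 840)/6.524 = 0; ½·erfc(0) = 0.5000.
C = 8.9 × 0.5000 = 4.45 mg/L.

4.45 mg/L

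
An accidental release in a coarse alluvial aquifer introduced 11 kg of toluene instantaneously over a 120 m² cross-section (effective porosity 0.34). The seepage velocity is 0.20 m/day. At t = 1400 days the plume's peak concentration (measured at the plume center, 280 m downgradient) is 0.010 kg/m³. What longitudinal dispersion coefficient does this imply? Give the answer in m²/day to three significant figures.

At the plume center C_max = M/(n_e·A·√(4πDt)), so D = M²/(4πt·(n_e·A·C_max)²).
n_e·A·C_max = 0.34 × 120 × 0.010 = 0.4080 kg/m.
D = 11²/(4π × 1400 × 0.4080²) = 0.0413 m²/day.

0.0413 m²/day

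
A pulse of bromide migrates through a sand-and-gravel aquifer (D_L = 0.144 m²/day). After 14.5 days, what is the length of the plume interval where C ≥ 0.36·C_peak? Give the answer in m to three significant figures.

5.84 m

The plume is Gaussian with σ = √(2Dt) = √(2 × 0.144 × 14.5) = 2.044 m.
C/C_peak = exp(−Δx²/(2σ²)) = 0.36 ⇒ Δx = σ·√(−2 ln 0.36) = 2.044 × 1.429 = 2.921 m.
Width = 2Δx = 5.84 m.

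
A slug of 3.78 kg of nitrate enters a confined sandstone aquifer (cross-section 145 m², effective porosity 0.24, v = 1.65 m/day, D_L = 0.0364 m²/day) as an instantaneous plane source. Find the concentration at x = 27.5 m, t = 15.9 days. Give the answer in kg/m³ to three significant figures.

For an instantaneous plane source, C(x,t) = M/(n_e·A·√(4πDt)) · exp(−(x−vt)²/(4Dt)), with n_e·A the pore (flow) area.
Plume center vt = 1.65 × 15.9 = 26.235 m, so the well at 27.5 m is 1.265 m downgradient of the peak.
√(4πDt) = 2.697 m, giving peak height M/(n_e·A·√(4πDt)) = 3.78/(0.24 × 145 × 2.697) = 0.04027 kg/m³.
(x−vt)²/(4Dt) = (1.265)²/(4 × 0.0364 × 15.9) = 0.6912; exp(−0.6912) = 0.5010.
C = 0.04027 × 0.5010 = 0.0202 kg/m³.

0.0202 kg/m³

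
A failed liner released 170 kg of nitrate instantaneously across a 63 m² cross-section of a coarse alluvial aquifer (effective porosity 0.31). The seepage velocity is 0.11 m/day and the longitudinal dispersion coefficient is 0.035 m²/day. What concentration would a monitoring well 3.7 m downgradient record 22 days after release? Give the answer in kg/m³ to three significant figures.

For an instantaneous plane source, C(x,t) = M/(n_e·A·√(4πDt)) · exp(−(x−vt)²/(4Dt)), with n_e·A the pore (flow) area.
Plume center vt = 0.11 × 22 = 2.42 m, so the well at 3.7 m is 1.28 m downgradient of the peak.
√(4πDt) = 3.111 m, giving peak height M/(n_e·A·√(4πDt)) = 170/(0.31 × 63 × 3.111) = 2.798 kg/m³.
(x−vt)²/(4Dt) = (1.28)²/(4 × 0.035 × 22) = 0.5319; exp(−0.5319) = 0.5875.
C = 2.798 × 0.5875 = 1.64 kg/m³.

1.64 kg/m³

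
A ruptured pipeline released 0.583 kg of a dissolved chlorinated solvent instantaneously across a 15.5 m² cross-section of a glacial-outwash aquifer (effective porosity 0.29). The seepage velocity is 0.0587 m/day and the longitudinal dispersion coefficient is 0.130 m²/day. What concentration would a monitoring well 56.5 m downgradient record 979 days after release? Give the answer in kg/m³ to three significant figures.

For an instantaneous plane source, C(x,t) = M/(n_e·A·√(4πDt)) · exp(−(x−vt)²/(4Dt)), with n_e·A the pore (flow) area.
Plume center vt = 0.0587 × 979 = 57.4673 m, so the well at 56.5 m is 0.9673 m upgradient of the peak.
√(4πDt) = 39.99 m, giving peak height M/(n_e·A·√(4πDt)) = 0.583/(0.29 × 15.5 × 39.99) = 0.003243 kg/m³.
(x−vt)²/(4Dt) = (-0.9673)²/(4 × 0.130 × 979) = 0.001838; exp(−0.001838) = 0.9982.
C = 0.003243 × 0.9982 = 0.00324 kg/m³.

0.00324 kg/m³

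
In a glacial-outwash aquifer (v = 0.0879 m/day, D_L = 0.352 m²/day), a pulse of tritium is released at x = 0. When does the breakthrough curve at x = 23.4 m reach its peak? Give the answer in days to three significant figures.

225 days

For the 1D instantaneous-source solution, setting ∂C/∂t = 0 at fixed x gives v²t² + 2Dt − x² = 0, so t = (√(D² + v²x²) − D)/v².
√(D² + v²x²) = √(0.352² + 0.0879² × 23.4²) = 2.087; v² = 0.00772641.
t = (2.087 − 0.352)/0.00772641 = 225 days (vs. the pure-advection estimate x/v = 266 d).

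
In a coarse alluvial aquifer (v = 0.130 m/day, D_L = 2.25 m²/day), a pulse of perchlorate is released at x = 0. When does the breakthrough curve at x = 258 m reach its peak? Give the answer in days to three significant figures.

1860 days

For the 1D instantaneous-source solution, setting ∂C/∂t = 0 at fixed x gives v²t² + 2Dt − x² = 0, so t = (√(D² + v²x²) − D)/v².
√(D² + v²x²) = √(2.25² + 0.130² × 258²) = 33.62; v² = 0.0169.
t = (33.62 − 2.25)/0.0169 = 1860 days (vs. the pure-advection estimate x/v = 1980 d).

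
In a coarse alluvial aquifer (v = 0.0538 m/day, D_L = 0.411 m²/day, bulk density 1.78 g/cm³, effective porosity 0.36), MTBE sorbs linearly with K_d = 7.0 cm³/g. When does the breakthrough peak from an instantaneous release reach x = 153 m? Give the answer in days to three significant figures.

96300 days

Retardation factor R = 1 + ρ_b·K_d/n = 1 + 1.78 × 7.0/0.36 = 35.61.
Sorption retards both mechanisms: v_R = v/R = 0.001511 m/day, D_R = D/R = 0.01154 m²/day.
Peak time from v_R²t² + 2D_R t − x² = 0: t = (√(D_R² + v_R²x²) − D_R)/v_R².
√(D_R² + v_R²x²) = √(0.01154² + 0.001511² × 153²) = 0.2315; v_R² = 2.283e-06.
t = (0.2315 − 0.01154)/2.283e-06 = 96300 days.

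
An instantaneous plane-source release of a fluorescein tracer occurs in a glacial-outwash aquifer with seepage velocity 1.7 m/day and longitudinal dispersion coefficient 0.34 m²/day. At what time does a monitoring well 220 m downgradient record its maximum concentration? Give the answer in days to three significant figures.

For the 1D instantaneous-source solution, setting ∂C/∂t = 0 at fixed x gives v²t² + 2Dt − x² = 0, so t = (√(D² + v²x²) − D)/v².
√(D² + v²x²) = √(0.34² + 1.7² × 220²) = 374.0; v² = 2.89.
t = (374.0 − 0.34)/2.89 = 129 days (vs. the pure-advection estimate x/v = 129 d).

129 days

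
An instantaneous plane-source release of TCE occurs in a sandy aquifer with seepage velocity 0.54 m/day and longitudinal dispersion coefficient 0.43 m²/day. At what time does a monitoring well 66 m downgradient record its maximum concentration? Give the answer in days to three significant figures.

121 days

For the 1D instantaneous-source solution, setting ∂C/∂t = 0 at fixed x gives v²t² + 2Dt − x² = 0, so t = (√(D² + v²x²) − D)/v².
√(D² + v²x²) = √(0.43² + 0.54² × 66²) = 35.64; v² = 0.2916.
t = (35.64 − 0.43)/0.2916 = 121 days (vs. the pure-advection estimate x/v = 122 d).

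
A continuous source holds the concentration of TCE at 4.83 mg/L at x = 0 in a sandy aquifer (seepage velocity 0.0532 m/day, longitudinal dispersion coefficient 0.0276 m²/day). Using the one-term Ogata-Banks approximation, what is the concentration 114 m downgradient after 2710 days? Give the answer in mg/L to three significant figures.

For a continuous step input, C/C₀ ≈ ½·erfc((x−vt)/(2√(Dt))).
vt = 0.0532 × 2710 = 144.172 m and 2√(Dt) = 2√(0.0276 × 2710) = 17.30 m.
Argument (x−vt)/(2√(Dt)) = (114 − 144.172)/17.30 = -1.744; ½·erfc(-1.744) = 0.9932.
C = 4.83 × 0.9932 = 4.80 mg/L.

4.80 mg/L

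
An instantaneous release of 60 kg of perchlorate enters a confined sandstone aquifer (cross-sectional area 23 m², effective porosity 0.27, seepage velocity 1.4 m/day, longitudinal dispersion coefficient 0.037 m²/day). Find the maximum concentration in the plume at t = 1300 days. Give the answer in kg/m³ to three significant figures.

The peak of an instantaneous 1D plume sits at x = vt; there the Gaussian factor is 1 and C_max = M/(n_e·A·√(4πDt)), where n_e·A is the pore area the mass is dissolved in.
√(4πDt) = √(4π × 0.037 × 1300) = 24.59 m, so C_max = 60/(0.27 × 23 × 24.59) = 0.393 kg/m³.

0.393 kg/m³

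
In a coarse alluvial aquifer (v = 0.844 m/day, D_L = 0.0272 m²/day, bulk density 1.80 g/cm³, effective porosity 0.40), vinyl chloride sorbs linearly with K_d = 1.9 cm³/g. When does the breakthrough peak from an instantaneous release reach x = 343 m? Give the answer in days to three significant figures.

3880 days

Retardation factor R = 1 + ρ_b·K_d/n = 1 + 1.80 × 1.9/0.40 = 9.550.
Sorption retards both mechanisms: v_R = v/R = 0.08838 m/day, D_R = D/R = 0.002848 m²/day.
Peak time from v_R²t² + 2D_R t − x² = 0: t = (√(D_R² + v_R²x²) − D_R)/v_R².
√(D_R² + v_R²x²) = √(0.002848² + 0.08838² × 343²) = 30.31; v_R² = 0.007811.
t = (30.31 − 0.002848)/0.007811 = 3880 days.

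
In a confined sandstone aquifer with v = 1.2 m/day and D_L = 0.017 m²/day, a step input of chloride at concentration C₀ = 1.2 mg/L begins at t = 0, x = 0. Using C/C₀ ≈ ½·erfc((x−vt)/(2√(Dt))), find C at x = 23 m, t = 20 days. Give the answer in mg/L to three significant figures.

1.06 mg/L

For a continuous step input, C/C₀ ≈ ½·erfc((x−vt)/(2√(Dt))).
vt = 1.2 × 20 = 24 m and 2√(Dt) = 2√(0.017 × 20) = 1.166 m.
Argument (x−vt)/(2√(Dt)) = (23 − 24)/1.166 = -0.8576; ½·erfc(-0.8576) = 0.8874.
C = 1.2 × 0.8874 = 1.06 mg/L.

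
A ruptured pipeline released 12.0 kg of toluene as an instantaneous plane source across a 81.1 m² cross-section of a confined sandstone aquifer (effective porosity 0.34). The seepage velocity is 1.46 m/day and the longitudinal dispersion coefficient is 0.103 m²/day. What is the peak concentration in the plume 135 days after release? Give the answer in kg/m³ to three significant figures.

0.0329 kg/m³

The peak of an instantaneous 1D plume sits at x = vt; there the Gaussian factor is 1 and C_max = M/(n_e·A·√(4πDt)), where n_e·A is the pore area the mass is dissolved in.
√(4πDt) = √(4π × 0.103 × 135) = 13.22 m, so C_max = 12.0/(0.34 × 81.1 × 13.22) = 0.0329 kg/m³.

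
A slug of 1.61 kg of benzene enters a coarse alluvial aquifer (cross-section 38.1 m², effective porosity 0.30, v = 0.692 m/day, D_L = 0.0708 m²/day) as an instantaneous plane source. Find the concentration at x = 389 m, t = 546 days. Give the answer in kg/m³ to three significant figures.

For an instantaneous plane source, C(x,t) = M/(n_e·A·√(4πDt)) · exp(−(x−vt)²/(4Dt)), with n_e·A the pore (flow) area.
Plume center vt = 0.692 × 546 = 377.832 m, so the well at 389 m is 11.168 m downgradient of the peak.
√(4πDt) = 22.04 m, giving peak height M/(n_e·A·√(4πDt)) = 1.61/(0.30 × 38.1 × 22.04) = 0.006391 kg/m³.
(x−vt)²/(4Dt) = (11.168)²/(4 × 0.0708 × 546) = 0.8066; exp(−0.8066) = 0.4464.
C = 0.006391 × 0.4464 = 0.00285 kg/m³.

0.00285 kg/m³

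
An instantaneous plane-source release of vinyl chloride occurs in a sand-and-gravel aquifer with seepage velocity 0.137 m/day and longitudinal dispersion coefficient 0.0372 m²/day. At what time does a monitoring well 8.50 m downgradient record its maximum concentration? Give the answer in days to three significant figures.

60.1 days

For the 1D instantaneous-source solution, setting ∂C/∂t = 0 at fixed x gives v²t² + 2Dt − x² = 0, so t = (√(D² + v²x²) − D)/v².
√(D² + v²x²) = √(0.0372² + 0.137² × 8.50²) = 1.165; v² = 0.018769.
t = (1.165 − 0.0372)/0.018769 = 60.1 days (vs. the pure-advection estimate x/v = 62.0 d).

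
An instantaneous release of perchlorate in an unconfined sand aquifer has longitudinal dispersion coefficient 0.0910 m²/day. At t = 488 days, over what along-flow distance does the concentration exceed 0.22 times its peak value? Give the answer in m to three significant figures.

32.8 m

The plume is Gaussian with σ = √(2Dt) = √(2 × 0.0910 × 488) = 9.424 m.
C/C_peak = exp(−Δx²/(2σ²)) = 0.22 ⇒ Δx = σ·√(−2 ln 0.22) = 9.424 × 1.740 = 16.40 m.
Width = 2Δx = 32.8 m.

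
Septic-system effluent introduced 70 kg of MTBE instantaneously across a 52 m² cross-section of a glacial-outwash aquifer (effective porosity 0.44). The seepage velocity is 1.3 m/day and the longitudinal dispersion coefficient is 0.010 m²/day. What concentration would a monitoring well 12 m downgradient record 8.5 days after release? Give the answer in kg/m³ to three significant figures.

0.208 kg/m³

For an instantaneous plane source, C(x,t) = M/(n_e·A·√(4πDt)) · exp(−(x−vt)²/(4Dt)), with n_e·A the pore (flow) area.
Plume center vt = 1.3 × 8.5 = 11.05 m, so the well at 12 m is 0.95 m downgradient of the peak.
√(4πDt) = 1.034 m, giving peak height M/(n_e·A·√(4πDt)) = 70/(0.44 × 52 × 1.034) = 2.959 kg/m³.
(x−vt)²/(4Dt) = (0.95)²/(4 × 0.010 × 8.5) = 2.654; exp(−2.654) = 0.07037.
C = 2.959 × 0.07037 = 0.208 kg/m³.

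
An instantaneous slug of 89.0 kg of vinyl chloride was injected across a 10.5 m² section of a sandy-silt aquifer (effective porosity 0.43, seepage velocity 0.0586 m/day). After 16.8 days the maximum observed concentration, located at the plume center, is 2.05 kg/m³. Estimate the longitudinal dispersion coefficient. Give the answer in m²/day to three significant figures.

At the plume center C_max = M/(n_e·A·√(4πDt)), so D = M²/(4πt·(n_e·A·C_max)²).
n_e·A·C_max = 0.43 × 10.5 × 2.05 = 9.256 kg/m.
D = 89.0²/(4π × 16.8 × 9.256²) = 0.438 m²/day.

0.438 m²/day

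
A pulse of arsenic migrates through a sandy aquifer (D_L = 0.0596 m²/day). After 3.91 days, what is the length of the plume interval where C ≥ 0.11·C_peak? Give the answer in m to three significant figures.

2.87 m

The plume is Gaussian with σ = √(2Dt) = √(2 × 0.0596 × 3.91) = 0.6827 m.
C/C_peak = exp(−Δx²/(2σ²)) = 0.11 ⇒ Δx = σ·√(−2 ln 0.11) = 0.6827 × 2.101 = 1.434 m.
Width = 2Δx = 2.87 m.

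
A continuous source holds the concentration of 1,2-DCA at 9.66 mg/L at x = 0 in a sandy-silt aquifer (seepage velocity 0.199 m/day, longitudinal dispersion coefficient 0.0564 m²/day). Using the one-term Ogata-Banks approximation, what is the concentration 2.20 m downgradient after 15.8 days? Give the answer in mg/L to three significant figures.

For a continuous step input, C/C₀ ≈ ½·erfc((x−vt)/(2√(Dt))).
vt = 0.199 × 15.8 = 3.1442 m and 2√(Dt) = 2√(0.0564 × 15.8) = 1.888 m.
Argument (x−vt)/(2√(Dt)) = (2.20 − 3.1442)/1.888 = -0.5001; ½·erfc(-0.5001) = 0.7603.
C = 9.66 × 0.7603 = 7.34 mg/L.

7.34 mg/L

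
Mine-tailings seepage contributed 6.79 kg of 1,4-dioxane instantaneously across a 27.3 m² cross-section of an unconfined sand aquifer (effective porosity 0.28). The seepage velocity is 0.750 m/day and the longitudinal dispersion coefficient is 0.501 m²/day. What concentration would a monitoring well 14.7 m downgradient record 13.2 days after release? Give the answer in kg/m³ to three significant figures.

For an instantaneous plane source, C(x,t) = M/(n_e·A·√(4πDt)) · exp(−(x−vt)²/(4Dt)), with n_e·A the pore (flow) area.
Plume center vt = 0.750 × 13.2 = 9.9 m, so the well at 14.7 m is 4.8 m downgradient of the peak.
√(4πDt) = 9.116 m, giving peak height M/(n_e·A·√(4πDt)) = 6.79/(0.28 × 27.3 × 9.116) = 0.09744 kg/m³.
(x−vt)²/(4Dt) = (4.8)²/(4 × 0.501 × 13.2) = 0.8710; exp(−0.8710) = 0.4185.
C = 0.09744 × 0.4185 = 0.0408 kg/m³.

0.0408 kg/m³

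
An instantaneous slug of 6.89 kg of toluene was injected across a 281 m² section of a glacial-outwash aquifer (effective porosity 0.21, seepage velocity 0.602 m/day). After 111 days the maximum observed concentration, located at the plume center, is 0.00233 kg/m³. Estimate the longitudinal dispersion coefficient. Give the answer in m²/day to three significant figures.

At the plume center C_max = M/(n_e·A·√(4πDt)), so D = M²/(4πt·(n_e·A·C_max)²).
n_e·A·C_max = 0.21 × 281 × 0.00233 = 0.1375 kg/m.
D = 6.89²/(4π × 111 × 0.1375²) = 1.80 m²/day.

1.80 m²/day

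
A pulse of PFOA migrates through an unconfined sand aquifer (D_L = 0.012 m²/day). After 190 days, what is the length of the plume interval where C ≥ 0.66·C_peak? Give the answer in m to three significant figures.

The plume is Gaussian with σ = √(2Dt) = √(2 × 0.012 × 190) = 2.135 m.
C/C_peak = exp(−Δx²/(2σ²)) = 0.66 ⇒ Δx = σ·√(−2 ln 0.66) = 2.135 × 0.9116 = 1.946 m.
Width = 2Δx = 3.89 m.

3.89 m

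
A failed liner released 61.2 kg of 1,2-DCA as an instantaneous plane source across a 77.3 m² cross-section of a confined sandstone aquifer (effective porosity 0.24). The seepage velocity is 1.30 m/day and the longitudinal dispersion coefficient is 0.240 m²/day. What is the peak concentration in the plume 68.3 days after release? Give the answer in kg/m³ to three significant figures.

The peak of an instantaneous 1D plume sits at x = vt; there the Gaussian factor is 1 and C_max = M/(n_e·A·√(4πDt)), where n_e·A is the pore area the mass is dissolved in.
√(4πDt) = √(4π × 0.240 × 68.3) = 14.35 m, so C_max = 61.2/(0.24 × 77.3 × 14.35) = 0.230 kg/m³.

0.230 kg/m³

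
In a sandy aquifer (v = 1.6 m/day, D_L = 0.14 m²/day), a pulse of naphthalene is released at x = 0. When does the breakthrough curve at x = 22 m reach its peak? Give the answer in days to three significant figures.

For the 1D instantaneous-source solution, setting ∂C/∂t = 0 at fixed x gives v²t² + 2Dt − x² = 0, so t = (√(D² + v²x²) − D)/v².
√(D² + v²x²) = √(0.14² + 1.6² × 22²) = 35.20; v² = 2.56.
t = (35.20 − 0.14)/2.56 = 13.7 days (vs. the pure-advection estimate x/v = 13.8 d).

13.7 days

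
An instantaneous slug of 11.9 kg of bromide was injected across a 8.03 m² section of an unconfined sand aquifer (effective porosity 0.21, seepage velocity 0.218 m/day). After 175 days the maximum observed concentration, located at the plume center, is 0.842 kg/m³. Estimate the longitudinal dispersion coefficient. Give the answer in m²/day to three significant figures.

At the plume center C_max = M/(n_e·A·√(4πDt)), so D = M²/(4πt·(n_e·A·C_max)²).
n_e·A·C_max = 0.21 × 8.03 × 0.842 = 1.420 kg/m.
D = 11.9²/(4π × 175 × 1.420²) = 0.0319 m²/day.

0.0319 m²/day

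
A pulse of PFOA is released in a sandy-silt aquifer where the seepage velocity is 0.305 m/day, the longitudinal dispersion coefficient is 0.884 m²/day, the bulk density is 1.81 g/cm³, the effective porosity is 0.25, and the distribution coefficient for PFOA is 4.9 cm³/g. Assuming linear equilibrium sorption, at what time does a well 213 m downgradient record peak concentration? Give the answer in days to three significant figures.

25100 days

Retardation factor R = 1 + ρ_b·K_d/n = 1 + 1.81 × 4.9/0.25 = 36.48.
Sorption retards both mechanisms: v_R = v/R = 0.008361 m/day, D_R = D/R = 0.02423 m²/day.
Peak time from v_R²t² + 2D_R t − x² = 0: t = (√(D_R² + v_R²x²) − D_R)/v_R².
√(D_R² + v_R²x²) = √(0.02423² + 0.008361² × 213²) = 1.781; v_R² = 6.991e-05.
t = (1.781 − 0.02423)/6.991e-05 = 25100 days.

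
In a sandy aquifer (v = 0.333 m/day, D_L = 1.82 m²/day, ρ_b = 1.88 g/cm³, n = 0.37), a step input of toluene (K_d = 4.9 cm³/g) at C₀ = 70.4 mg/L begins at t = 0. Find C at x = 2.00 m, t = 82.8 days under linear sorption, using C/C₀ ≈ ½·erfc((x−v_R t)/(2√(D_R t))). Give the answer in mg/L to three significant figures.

Retardation factor R = 1 + ρ_b·K_d/n = 1 + 1.88 × 4.9/0.37 = 25.90.
Sorption retards both mechanisms: v_R = v/R = 0.01286 m/day, D_R = D/R = 0.07027 m²/day.
v_R·t = 0.01286 × 82.8 = 1.064808 m; 2√(D_R t) = 4.824 m; argument = (2.00 − 1.064808)/4.824 = 0.1939.
C = C₀ × ½·erfc(0.1939) = 70.4 × 0.3920 = 27.6 mg/L.

27.6 mg/L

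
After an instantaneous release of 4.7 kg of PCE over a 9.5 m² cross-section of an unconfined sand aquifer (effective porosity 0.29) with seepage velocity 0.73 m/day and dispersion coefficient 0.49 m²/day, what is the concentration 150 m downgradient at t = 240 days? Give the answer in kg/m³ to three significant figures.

0.0115 kg/m³

For an instantaneous plane source, C(x,t) = M/(n_e·A·√(4πDt)) · exp(−(x−vt)²/(4Dt)), with n_e·A the pore (flow) area.
Plume center vt = 0.73 × 240 = 175.2 m, so the well at 150 m is 25.2 m upgradient of the peak.
√(4πDt) = 38.44 m, giving peak height M/(n_e·A·√(4πDt)) = 4.7/(0.29 × 9.5 × 38.44) = 0.04438 kg/m³.
(x−vt)²/(4Dt) = (-25.2)²/(4 × 0.49 × 240) = 1.350; exp(−1.350) = 0.2592.
C = 0.04438 × 0.2592 = 0.0115 kg/m³.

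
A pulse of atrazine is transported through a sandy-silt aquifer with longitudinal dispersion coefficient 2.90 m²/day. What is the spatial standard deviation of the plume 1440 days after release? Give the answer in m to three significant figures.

91.4 m

Dispersive spreading gives a Gaussian with σ² = 2Dt; advection only shifts the center.
σ = √(2 × 2.90 × 1440) = 91.4 m.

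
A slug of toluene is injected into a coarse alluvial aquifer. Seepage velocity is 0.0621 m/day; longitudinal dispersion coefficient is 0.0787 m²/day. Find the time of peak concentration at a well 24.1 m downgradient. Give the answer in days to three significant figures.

368 days

For the 1D instantaneous-source solution, setting ∂C/∂t = 0 at fixed x gives v²t² + 2Dt − x² = 0, so t = (√(D² + v²x²) − D)/v².
√(D² + v²x²) = √(0.0787² + 0.0621² × 24.1²) = 1.499; v² = 0.00385641.
t = (1.499 − 0.0787)/0.00385641 = 368 days (vs. the pure-advection estimate x/v = 388 d).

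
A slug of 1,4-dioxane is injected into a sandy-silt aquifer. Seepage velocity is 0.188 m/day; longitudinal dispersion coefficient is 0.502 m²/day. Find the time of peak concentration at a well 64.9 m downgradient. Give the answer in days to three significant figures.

331 days

For the 1D instantaneous-source solution, setting ∂C/∂t = 0 at fixed x gives v²t² + 2Dt − x² = 0, so t = (√(D² + v²x²) − D)/v².
√(D² + v²x²) = √(0.502² + 0.188² × 64.9²) = 12.21; v² = 0.035344.
t = (12.21 − 0.502)/0.035344 = 331 days (vs. the pure-advection estimate x/v = 345 d).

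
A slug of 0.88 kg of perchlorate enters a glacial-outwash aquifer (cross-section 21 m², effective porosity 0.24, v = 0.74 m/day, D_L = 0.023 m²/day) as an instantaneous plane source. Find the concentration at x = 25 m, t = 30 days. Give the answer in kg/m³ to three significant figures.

0.00346 kg/m³

For an instantaneous plane source, C(x,t) = M/(n_e·A·√(4πDt)) · exp(−(x−vt)²/(4Dt)), with n_e·A the pore (flow) area.
Plume center vt = 0.74 × 30 = 22.2 m, so the well at 25 m is 2.8 m downgradient of the peak.
√(4πDt) = 2.945 m, giving peak height M/(n_e·A·√(4πDt)) = 0.88/(0.24 × 21 × 2.945) = 0.05929 kg/m³.
(x−vt)²/(4Dt) = (2.8)²/(4 × 0.023 × 30) = 2.841; exp(−2.841) = 0.05837.
C = 0.05929 × 0.05837 = 0.00346 kg/m³.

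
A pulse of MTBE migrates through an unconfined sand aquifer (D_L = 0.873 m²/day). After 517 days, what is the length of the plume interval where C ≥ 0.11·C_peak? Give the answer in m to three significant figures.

126 m

The plume is Gaussian with σ = √(2Dt) = √(2 × 0.873 × 517) = 30.04 m.
C/C_peak = exp(−Δx²/(2σ²)) = 0.11 ⇒ Δx = σ·√(−2 ln 0.11) = 30.04 × 2.101 = 63.11 m.
Width = 2Δx = 126 m.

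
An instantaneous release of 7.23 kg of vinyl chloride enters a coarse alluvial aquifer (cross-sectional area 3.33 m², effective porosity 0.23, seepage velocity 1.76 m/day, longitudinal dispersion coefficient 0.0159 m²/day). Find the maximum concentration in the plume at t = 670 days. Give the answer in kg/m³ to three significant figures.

0.816 kg/m³

The peak of an instantaneous 1D plume sits at x = vt; there the Gaussian factor is 1 and C_max = M/(n_e·A·√(4πDt)), where n_e·A is the pore area the mass is dissolved in.
√(4πDt) = √(4π × 0.0159 × 670) = 11.57 m, so C_max = 7.23/(0.23 × 3.33 × 11.57) = 0.816 kg/m³.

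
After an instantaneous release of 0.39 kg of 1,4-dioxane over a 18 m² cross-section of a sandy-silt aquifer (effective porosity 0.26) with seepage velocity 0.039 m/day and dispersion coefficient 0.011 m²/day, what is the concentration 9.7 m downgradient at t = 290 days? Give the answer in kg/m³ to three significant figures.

For an instantaneous plane source, C(x,t) = M/(n_e·A·√(4πDt)) · exp(−(x−vt)²/(4Dt)), with n_e·A the pore (flow) area.
Plume center vt = 0.039 × 290 = 11.31 m, so the well at 9.7 m is 1.61 m upgradient of the peak.
√(4πDt) = 6.331 m, giving peak height M/(n_e·A·√(4πDt)) = 0.39/(0.26 × 18 × 6.331) = 0.01316 kg/m³.
(x−vt)²/(4Dt) = (-1.61)²/(4 × 0.011 × 290) = 0.2031; exp(−0.2031) = 0.8162.
C = 0.01316 × 0.8162 = 0.0107 kg/m³.

0.0107 kg/m³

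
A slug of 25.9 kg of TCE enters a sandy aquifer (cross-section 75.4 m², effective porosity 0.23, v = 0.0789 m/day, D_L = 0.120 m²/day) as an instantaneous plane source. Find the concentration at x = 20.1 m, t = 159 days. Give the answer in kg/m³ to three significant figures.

For an instantaneous plane source, C(x,t) = M/(n_e·A·√(4πDt)) · exp(−(x−vt)²/(4Dt)), with n_e·A the pore (flow) area.
Plume center vt = 0.0789 × 159 = 12.5451 m, so the well at 20.1 m is 7.5549 m downgradient of the peak.
√(4πDt) = 15.48 m, giving peak height M/(n_e·A·√(4πDt)) = 25.9/(0.23 × 75.4 × 15.48) = 0.09648 kg/m³.
(x−vt)²/(4Dt) = (7.5549)²/(4 × 0.120 × 159) = 0.7479; exp(−0.7479) = 0.4734.
C = 0.09648 × 0.4734 = 0.0457 kg/m³.

0.0457 kg/m³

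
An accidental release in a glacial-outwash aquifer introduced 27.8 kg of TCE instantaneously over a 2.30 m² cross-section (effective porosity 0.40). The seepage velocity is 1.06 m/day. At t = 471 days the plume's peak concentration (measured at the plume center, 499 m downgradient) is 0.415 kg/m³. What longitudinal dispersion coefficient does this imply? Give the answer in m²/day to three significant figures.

At the plume center C_max = M/(n_e·A·√(4πDt)), so D = M²/(4πt·(n_e·A·C_max)²).
n_e·A·C_max = 0.40 × 2.30 × 0.415 = 0.3818 kg/m.
D = 27.8²/(4π × 471 × 0.3818²) = 0.896 m²/day.

0.896 m²/day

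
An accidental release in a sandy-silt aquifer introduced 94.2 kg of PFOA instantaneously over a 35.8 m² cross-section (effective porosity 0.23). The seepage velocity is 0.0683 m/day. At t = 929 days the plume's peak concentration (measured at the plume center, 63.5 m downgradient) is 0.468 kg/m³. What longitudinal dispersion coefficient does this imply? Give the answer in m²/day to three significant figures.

At the plume center C_max = M/(n_e·A·√(4πDt)), so D = M²/(4πt·(n_e·A·C_max)²).
n_e·A·C_max = 0.23 × 35.8 × 0.468 = 3.854 kg/m.
D = 94.2²/(4π × 929 × 3.854²) = 0.0512 m²/day.

0.0512 m²/day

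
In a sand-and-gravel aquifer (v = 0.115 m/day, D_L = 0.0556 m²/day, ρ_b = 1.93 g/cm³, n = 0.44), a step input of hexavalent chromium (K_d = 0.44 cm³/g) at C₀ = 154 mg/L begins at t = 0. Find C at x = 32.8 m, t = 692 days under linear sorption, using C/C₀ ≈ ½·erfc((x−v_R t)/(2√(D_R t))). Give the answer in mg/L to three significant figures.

Retardation factor R = 1 + ρ_b·K_d/n = 1 + 1.93 × 0.44/0.44 = 2.930.
Sorption retards both mechanisms: v_R = v/R = 0.03925 m/day, D_R = D/R = 0.01898 m²/day.
v_R·t = 0.03925 × 692 = 27.161 m; 2√(D_R t) = 7.248 m; argument = (32.8 − 27.161)/7.248 = 0.7780.
C = C₀ × ½·erfc(0.7780) = 154 × 0.1356 = 20.9 mg/L.

20.9 mg/L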